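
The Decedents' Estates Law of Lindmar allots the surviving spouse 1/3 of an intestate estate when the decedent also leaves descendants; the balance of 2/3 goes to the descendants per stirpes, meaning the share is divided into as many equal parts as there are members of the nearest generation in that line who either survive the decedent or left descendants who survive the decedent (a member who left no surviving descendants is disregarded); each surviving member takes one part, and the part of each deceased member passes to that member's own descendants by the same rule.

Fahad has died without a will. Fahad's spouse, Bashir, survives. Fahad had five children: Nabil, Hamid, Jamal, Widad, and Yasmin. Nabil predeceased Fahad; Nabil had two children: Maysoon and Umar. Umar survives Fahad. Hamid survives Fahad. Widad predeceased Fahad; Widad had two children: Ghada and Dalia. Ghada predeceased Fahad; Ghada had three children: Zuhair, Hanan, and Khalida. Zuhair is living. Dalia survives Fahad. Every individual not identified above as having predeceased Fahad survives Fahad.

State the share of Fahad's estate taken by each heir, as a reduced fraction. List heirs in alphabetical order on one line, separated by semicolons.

Bashir, as surviving spouse, takes 1/3.
The remaining 2/3 passes to Fahad's descendants per stirpes.
The 2/3 is divided into 5 equal shares of 2/15 among Nabil, Hamid, Jamal, Widad, Yasmin.
Nabil predeceased; the 2/15 allotted to Nabil's branch passes to Nabil's issue by representation.
The 2/15 is divided into 2 equal shares of 1/15 among Maysoon, Umar.
Maysoon is living and takes 1/15.
Umar is living and takes 1/15.
Hamid is living and takes 2/15.
Jamal is living and takes 2/15.
Widad predeceased; the 2/15 allotted to Widad's branch passes to Widad's issue by representation.
The 2/15 is divided into 2 equal shares of 1/15 among Ghada, Dalia.
Ghada predeceased; the 1/15 allotted to Ghada's branch passes to Ghada's issue by representation.
The 1/15 is divided into 3 equal shares of 1/45 among Zuhair, Hanan, Khalida.
Zuhair is living and takes 1/45.
Hanan is living and takes 1/45.
Khalida is living and takes 1/45.
Dalia is living and takes 1/15.
Yasmin is living and takes 2/15.

Bashir 1/3; Dalia 1/15; Hamid 2/15; Hanan 1/45; Jamal 2/15; Khalida 1/45; Maysoon 1/15; Umar 1/15; Yasmin 2/15; Zuhair 1/45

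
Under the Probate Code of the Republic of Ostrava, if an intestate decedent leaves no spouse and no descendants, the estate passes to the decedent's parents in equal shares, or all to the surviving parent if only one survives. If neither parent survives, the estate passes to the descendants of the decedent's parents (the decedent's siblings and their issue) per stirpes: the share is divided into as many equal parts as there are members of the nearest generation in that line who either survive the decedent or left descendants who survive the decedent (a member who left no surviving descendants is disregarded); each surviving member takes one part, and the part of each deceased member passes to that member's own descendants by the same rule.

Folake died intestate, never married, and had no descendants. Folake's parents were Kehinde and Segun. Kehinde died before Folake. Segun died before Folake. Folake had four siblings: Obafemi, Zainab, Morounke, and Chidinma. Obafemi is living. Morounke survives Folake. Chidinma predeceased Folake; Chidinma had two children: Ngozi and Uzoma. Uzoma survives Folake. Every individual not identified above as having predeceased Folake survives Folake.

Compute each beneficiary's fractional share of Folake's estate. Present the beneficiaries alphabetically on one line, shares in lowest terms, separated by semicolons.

Morounke 1/4; Ngozi 1/8; Obafemi 1/4; Uzoma 1/8; Zainab 1/4

Neither parent survives and there are no descendants, so the estate passes to Folake's siblings and their issue per stirpes.
The estate is divided into 4 equal shares of 1/4 among Obafemi, Zainab, Morounke, Chidinma.
Obafemi is living and takes 1/4.
Zainab is living and takes 1/4.
Morounke is living and takes 1/4.
Chidinma predeceased; the 1/4 allotted to Chidinma's branch passes to Chidinma's issue by representation.
The 1/4 is divided into 2 equal shares of 1/8 among Ngozi, Uzoma.
Ngozi is living and takes 1/8.
Uzoma is living and takes 1/8.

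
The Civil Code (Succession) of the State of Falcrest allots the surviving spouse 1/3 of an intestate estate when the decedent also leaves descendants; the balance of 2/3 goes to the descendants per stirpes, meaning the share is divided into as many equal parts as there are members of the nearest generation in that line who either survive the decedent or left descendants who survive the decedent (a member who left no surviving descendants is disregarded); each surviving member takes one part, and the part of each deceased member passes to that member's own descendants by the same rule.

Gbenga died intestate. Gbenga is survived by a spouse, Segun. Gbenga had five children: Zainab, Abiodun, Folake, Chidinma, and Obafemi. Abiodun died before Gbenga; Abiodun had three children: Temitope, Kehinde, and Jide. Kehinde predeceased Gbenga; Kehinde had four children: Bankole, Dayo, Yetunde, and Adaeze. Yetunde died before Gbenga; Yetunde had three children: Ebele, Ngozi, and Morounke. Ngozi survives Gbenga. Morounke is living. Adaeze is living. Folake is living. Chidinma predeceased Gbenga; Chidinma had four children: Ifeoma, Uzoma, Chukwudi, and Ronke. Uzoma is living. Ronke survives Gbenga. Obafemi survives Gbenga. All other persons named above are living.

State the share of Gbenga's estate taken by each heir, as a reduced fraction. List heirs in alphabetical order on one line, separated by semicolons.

Adaeze 1/90; Bankole 1/90; Chukwudi 1/30; Dayo 1/90; Ebele 1/270; Folake 2/15; Ifeoma 1/30; Jide 2/45; Morounke 1/270; Ngozi 1/270; Obafemi 2/15; Ronke 1/30; Segun 1/3; Temitope 2/45; Uzoma 1/30; Zainab 2/15

Segun, as surviving spouse, takes 1/3.
The remaining 2/3 passes to Gbenga's descendants per stirpes.
The 2/3 is divided into 5 equal shares of 2/15 among Zainab, Abiodun, Folake, Chidinma, Obafemi.
Zainab is living and takes 2/15.
Abiodun predeceased; the 2/15 allotted to Abiodun's branch passes to Abiodun's issue by representation.
The 2/15 is divided into 3 equal shares of 2/45 among Temitope, Kehinde, Jide.
Temitope is living and takes 2/45.
Kehinde predeceased; the 2/45 allotted to Kehinde's branch passes to Kehinde's issue by representation.
The 2/45 is divided into 4 equal shares of 1/90 among Bankole, Dayo, Yetunde, Adaeze.
Bankole is living and takes 1/90.
Dayo is living and takes 1/90.
Yetunde predeceased; the 1/90 allotted to Yetunde's branch passes to Yetunde's issue by representation.
The 1/90 is divided into 3 equal shares of 1/270 among Ebele, Ngozi, Morounke.
Ebele is living and takes 1/270.
Ngozi is living and takes 1/270.
Morounke is living and takes 1/270.
Adaeze is living and takes 1/90.
Jide is living and takes 2/45.
Folake is living and takes 2/15.
Chidinma predeceased; the 2/15 allotted to Chidinma's branch passes to Chidinma's issue by representation.
The 2/15 is divided into 4 equal shares of 1/30 among Ifeoma, Uzoma, Chukwudi, Ronke.
Ifeoma is living and takes 1/30.
Uzoma is living and takes 1/30.
Chukwudi is living and takes 1/30.
Ronke is living and takes 1/30.
Obafemi is living and takes 2/15.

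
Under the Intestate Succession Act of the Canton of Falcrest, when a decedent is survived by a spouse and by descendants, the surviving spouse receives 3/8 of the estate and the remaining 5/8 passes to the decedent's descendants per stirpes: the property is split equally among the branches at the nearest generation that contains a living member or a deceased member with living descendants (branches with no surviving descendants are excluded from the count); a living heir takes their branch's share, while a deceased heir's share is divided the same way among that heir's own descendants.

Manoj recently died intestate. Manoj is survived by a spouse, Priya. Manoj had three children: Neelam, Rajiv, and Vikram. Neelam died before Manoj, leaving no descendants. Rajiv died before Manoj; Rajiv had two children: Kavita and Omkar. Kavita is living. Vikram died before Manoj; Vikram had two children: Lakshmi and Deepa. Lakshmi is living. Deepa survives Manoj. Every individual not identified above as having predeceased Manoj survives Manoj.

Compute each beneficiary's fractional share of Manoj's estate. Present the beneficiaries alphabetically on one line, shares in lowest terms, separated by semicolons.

Priya, as surviving spouse, takes 3/8.
The remaining 5/8 passes to Manoj's descendants per stirpes.
Neelam left no surviving issue, so that branch lapses and is disregarded.
The 5/8 is divided into 2 equal shares of 5/16 among Rajiv, Vikram.
Rajiv predeceased; the 5/16 allotted to Rajiv's branch passes to Rajiv's issue by representation.
The 5/16 is divided into 2 equal shares of 5/32 among Kavita, Omkar.
Kavita is living and takes 5/32.
Omkar is living and takes 5/32.
Vikram predeceased; the 5/16 allotted to Vikram's branch passes to Vikram's issue by representation.
The 5/16 is divided into 2 equal shares of 5/32 among Lakshmi, Deepa.
Lakshmi is living and takes 5/32.
Deepa is living and takes 5/32.

Deepa 5/32; Kavita 5/32; Lakshmi 5/32; Omkar 5/32; Priya 3/8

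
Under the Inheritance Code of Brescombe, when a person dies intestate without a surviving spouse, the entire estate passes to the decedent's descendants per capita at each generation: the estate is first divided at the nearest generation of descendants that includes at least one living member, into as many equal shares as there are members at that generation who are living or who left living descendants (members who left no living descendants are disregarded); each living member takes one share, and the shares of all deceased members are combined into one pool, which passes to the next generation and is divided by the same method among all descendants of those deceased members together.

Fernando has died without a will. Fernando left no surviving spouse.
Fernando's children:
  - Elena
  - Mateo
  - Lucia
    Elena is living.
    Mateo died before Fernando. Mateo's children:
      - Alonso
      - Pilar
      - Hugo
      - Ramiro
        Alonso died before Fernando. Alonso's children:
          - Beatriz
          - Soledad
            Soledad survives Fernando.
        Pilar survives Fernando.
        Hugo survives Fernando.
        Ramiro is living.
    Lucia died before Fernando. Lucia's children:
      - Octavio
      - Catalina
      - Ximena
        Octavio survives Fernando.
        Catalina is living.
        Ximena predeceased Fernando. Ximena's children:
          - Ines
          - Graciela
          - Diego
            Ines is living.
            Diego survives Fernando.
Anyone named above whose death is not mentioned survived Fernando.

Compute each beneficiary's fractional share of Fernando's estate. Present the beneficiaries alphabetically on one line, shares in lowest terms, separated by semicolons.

There is no surviving spouse, so the entire estate passes to Fernando's descendants per capita at each generation.
At generation 1 (Elena, Mateo, Lucia) there are 3 shares of (1)/3 = 1/3 each.
Living: Elena — each takes 1/3.
Deceased: Mateo and Lucia. Their combined 2/3 is pooled and carried to generation 2.
At generation 2 (Alonso, Pilar, Hugo, Ramiro, Octavio, Catalina, Ximena) there are 7 shares of (2/3)/7 = 2/21 each.
Living: Pilar, Hugo, Ramiro, Octavio, and Catalina — each takes 2/21.
Deceased: Alonso and Ximena. Their combined 4/21 is pooled and carried to generation 3.
At generation 3 (Beatriz, Soledad, Ines, Graciela, Diego) there are 5 shares of (4/21)/5 = 4/105 each.
Living: Beatriz, Soledad, Ines, Graciela, and Diego — each takes 4/105.

Beatriz 4/105; Catalina 2/21; Diego 4/105; Elena 1/3; Graciela 4/105; Hugo 2/21; Ines 4/105; Octavio 2/21; Pilar 2/21; Ramiro 2/21; Soledad 4/105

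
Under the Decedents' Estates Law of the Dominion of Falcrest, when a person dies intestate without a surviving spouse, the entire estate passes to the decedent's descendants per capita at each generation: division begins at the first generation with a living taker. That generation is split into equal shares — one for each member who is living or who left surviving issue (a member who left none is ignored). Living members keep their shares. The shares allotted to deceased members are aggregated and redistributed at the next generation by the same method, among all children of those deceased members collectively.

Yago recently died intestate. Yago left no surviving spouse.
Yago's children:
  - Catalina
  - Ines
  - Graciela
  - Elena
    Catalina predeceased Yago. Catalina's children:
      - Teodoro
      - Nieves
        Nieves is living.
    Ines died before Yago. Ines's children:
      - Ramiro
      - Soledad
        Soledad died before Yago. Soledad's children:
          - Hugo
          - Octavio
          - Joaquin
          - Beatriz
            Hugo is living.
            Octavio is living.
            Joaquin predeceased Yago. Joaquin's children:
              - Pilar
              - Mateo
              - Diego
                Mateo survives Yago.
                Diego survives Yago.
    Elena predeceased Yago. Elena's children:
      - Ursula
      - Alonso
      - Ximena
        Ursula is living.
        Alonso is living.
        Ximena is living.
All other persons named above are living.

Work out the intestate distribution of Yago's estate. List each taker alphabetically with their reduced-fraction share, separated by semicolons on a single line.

Alonso 3/28; Beatriz 3/112; Diego 1/112; Graciela 1/4; Hugo 3/112; Mateo 1/112; Nieves 3/28; Octavio 3/112; Pilar 1/112; Ramiro 3/28; Teodoro 3/28; Ursula 3/28; Ximena 3/28

There is no surviving spouse, so the entire estate passes to Yago's descendants per capita at each generation.
At generation 1 (Catalina, Ines, Graciela, Elena) there are 4 shares of (1)/4 = 1/4 each.
Living: Graciela — each takes 1/4.
Deceased: Catalina, Ines, and Elena. Their combined 3/4 is pooled and carried to generation 2.
At generation 2 (Teodoro, Nieves, Ramiro, Soledad, Ursula, Alonso, Ximena) there are 7 shares of (3/4)/7 = 3/28 each.
Living: Teodoro, Nieves, Ramiro, Ursula, Alonso, and Ximena — each takes 3/28.
Deceased: Soledad. That 3/28 share is carried to generation 3.
At generation 3 (Hugo, Octavio, Joaquin, Beatriz) there are 4 shares of (3/28)/4 = 3/112 each.
Living: Hugo, Octavio, and Beatriz — each takes 3/112.
Deceased: Joaquin. That 3/112 share is carried to generation 4.
At generation 4 (Pilar, Mateo, Diego) there are 3 shares of (3/112)/3 = 1/112 each.
Living: Pilar, Mateo, and Diego — each takes 1/112.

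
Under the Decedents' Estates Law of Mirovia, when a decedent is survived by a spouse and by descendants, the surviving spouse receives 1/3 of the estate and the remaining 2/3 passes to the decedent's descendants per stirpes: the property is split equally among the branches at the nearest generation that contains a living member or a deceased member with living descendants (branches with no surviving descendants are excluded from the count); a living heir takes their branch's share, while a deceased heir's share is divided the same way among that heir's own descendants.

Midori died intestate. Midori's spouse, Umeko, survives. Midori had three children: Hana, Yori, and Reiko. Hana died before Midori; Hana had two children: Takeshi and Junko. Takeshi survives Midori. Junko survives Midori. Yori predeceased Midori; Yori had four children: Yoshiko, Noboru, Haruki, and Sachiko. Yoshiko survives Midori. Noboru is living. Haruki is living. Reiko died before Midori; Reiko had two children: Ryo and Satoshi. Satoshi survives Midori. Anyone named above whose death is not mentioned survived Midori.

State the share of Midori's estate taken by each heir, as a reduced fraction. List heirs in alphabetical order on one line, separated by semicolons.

Umeko, as surviving spouse, takes 1/3.
The remaining 2/3 passes to Midori's descendants per stirpes.
The 2/3 is divided into 3 equal shares of 2/9 among Hana, Yori, Reiko.
Hana predeceased; the 2/9 allotted to Hana's branch passes to Hana's issue by representation.
The 2/9 is divided into 2 equal shares of 1/9 among Takeshi, Junko.
Takeshi is living and takes 1/9.
Junko is living and takes 1/9.
Yori predeceased; the 2/9 allotted to Yori's branch passes to Yori's issue by representation.
The 2/9 is divided into 4 equal shares of 1/18 among Yoshiko, Noboru, Haruki, Sachiko.
Yoshiko is living and takes 1/18.
Noboru is living and takes 1/18.
Haruki is living and takes 1/18.
Sachiko is living and takes 1/18.
Reiko predeceased; the 2/9 allotted to Reiko's branch passes to Reiko's issue by representation.
The 2/9 is divided into 2 equal shares of 1/9 among Ryo, Satoshi.
Ryo is living and takes 1/9.
Satoshi is living and takes 1/9.

Haruki 1/18; Junko 1/9; Noboru 1/18; Ryo 1/9; Sachiko 1/18; Satoshi 1/9; Takeshi 1/9; Umeko 1/3; Yoshiko 1/18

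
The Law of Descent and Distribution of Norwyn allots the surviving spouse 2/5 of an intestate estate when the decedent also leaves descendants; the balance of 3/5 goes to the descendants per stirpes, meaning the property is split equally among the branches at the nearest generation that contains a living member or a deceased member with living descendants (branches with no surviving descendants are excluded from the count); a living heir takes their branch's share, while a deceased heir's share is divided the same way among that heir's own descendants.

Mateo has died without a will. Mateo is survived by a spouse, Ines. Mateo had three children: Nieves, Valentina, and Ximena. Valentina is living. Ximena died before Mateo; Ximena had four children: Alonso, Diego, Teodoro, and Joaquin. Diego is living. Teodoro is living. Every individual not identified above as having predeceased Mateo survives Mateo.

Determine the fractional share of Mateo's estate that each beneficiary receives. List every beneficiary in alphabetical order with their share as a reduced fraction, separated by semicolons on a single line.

Alonso 1/20; Diego 1/20; Ines 2/5; Joaquin 1/20; Nieves 1/5; Teodoro 1/20; Valentina 1/5

Ines, as surviving spouse, takes 2/5.
The remaining 3/5 passes to Mateo's descendants per stirpes.
The 3/5 is divided into 3 equal shares of 1/5 among Nieves, Valentina, Ximena.
Nieves is living and takes 1/5.
Valentina is living and takes 1/5.
Ximena predeceased; the 1/5 allotted to Ximena's branch passes to Ximena's issue by representation.
The 1/5 is divided into 4 equal shares of 1/20 among Alonso, Diego, Teodoro, Joaquin.
Alonso is living and takes 1/20.
Diego is living and takes 1/20.
Teodoro is living and takes 1/20.
Joaquin is living and takes 1/20.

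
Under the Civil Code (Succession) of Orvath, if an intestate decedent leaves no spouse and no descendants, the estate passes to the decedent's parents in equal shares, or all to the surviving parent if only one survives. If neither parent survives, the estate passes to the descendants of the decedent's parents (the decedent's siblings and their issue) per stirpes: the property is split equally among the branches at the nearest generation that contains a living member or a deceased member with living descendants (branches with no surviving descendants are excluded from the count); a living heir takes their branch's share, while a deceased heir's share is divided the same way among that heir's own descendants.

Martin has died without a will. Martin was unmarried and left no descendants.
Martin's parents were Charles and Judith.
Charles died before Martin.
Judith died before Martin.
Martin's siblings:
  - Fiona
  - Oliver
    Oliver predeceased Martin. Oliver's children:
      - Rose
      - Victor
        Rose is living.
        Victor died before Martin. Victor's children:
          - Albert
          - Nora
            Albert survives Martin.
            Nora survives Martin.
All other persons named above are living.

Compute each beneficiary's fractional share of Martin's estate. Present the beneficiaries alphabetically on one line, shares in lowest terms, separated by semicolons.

Neither parent survives and there are no descendants, so the estate passes to Martin's siblings and their issue per stirpes.
The estate is divided into 2 equal shares of 1/2 among Fiona, Oliver.
Fiona is living and takes 1/2.
Oliver predeceased; the 1/2 allotted to Oliver's branch passes to Oliver's issue by representation.
The 1/2 is divided into 2 equal shares of 1/4 among Rose, Victor.
Rose is living and takes 1/4.
Victor predeceased; the 1/4 allotted to Victor's branch passes to Victor's issue by representation.
The 1/4 is divided into 2 equal shares of 1/8 among Albert, Nora.
Albert is living and takes 1/8.
Nora is living and takes 1/8.

Albert 1/8; Fiona 1/2; Nora 1/8; Rose 1/4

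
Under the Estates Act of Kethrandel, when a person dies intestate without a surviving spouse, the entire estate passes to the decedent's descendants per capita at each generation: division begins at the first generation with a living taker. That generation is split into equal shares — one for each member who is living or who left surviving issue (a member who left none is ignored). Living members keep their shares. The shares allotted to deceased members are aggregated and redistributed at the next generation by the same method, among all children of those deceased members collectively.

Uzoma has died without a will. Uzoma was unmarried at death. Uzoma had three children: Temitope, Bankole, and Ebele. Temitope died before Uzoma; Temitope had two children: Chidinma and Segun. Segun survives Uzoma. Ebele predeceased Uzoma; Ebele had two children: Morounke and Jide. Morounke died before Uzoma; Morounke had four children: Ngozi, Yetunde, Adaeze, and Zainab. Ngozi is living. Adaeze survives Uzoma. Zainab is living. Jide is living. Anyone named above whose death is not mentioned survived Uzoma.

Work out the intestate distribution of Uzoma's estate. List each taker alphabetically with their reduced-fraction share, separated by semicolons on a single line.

Adaeze 1/24; Bankole 1/3; Chidinma 1/6; Jide 1/6; Ngozi 1/24; Segun 1/6; Yetunde 1/24; Zainab 1/24

There is no surviving spouse, so the entire estate passes to Uzoma's descendants per capita at each generation.
At generation 1 (Temitope, Bankole, Ebele) there are 3 shares of (1)/3 = 1/3 each.
Living: Bankole — each takes 1/3.
Deceased: Temitope and Ebele. Their combined 2/3 is pooled and carried to generation 2.
At generation 2 (Chidinma, Segun, Morounke, Jide) there are 4 shares of (2/3)/4 = 1/6 each.
Living: Chidinma, Segun, and Jide — each takes 1/6.
Deceased: Morounke. That 1/6 share is carried to generation 3.
At generation 3 (Ngozi, Yetunde, Adaeze, Zainab) there are 4 shares of (1/6)/4 = 1/24 each.
Living: Ngozi, Yetunde, Adaeze, and Zainab — each takes 1/24.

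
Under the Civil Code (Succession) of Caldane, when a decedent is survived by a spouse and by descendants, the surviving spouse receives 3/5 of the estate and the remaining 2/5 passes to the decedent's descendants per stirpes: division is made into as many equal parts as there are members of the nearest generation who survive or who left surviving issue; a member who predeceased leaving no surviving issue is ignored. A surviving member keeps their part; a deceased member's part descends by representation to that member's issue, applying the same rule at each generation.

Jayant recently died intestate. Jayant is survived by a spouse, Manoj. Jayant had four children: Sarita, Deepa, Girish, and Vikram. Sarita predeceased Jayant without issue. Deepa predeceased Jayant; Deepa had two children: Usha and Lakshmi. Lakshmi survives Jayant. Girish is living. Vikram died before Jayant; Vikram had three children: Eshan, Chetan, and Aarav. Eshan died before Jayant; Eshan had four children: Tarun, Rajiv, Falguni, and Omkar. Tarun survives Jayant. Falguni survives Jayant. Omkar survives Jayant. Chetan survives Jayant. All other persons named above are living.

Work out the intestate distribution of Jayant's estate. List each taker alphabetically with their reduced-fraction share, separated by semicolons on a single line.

Aarav 2/45; Chetan 2/45; Falguni 1/90; Girish 2/15; Lakshmi 1/15; Manoj 3/5; Omkar 1/90; Rajiv 1/90; Tarun 1/90; Usha 1/15

Manoj, as surviving spouse, takes 3/5.
The remaining 2/5 passes to Jayant's descendants per stirpes.
Sarita left no surviving issue, so that branch lapses and is disregarded.
The 2/5 is divided into 3 equal shares of 2/15 among Deepa, Girish, Vikram.
Deepa predeceased; the 2/15 allotted to Deepa's branch passes to Deepa's issue by representation.
The 2/15 is divided into 2 equal shares of 1/15 among Usha, Lakshmi.
Usha is living and takes 1/15.
Lakshmi is living and takes 1/15.
Girish is living and takes 2/15.
Vikram predeceased; the 2/15 allotted to Vikram's branch passes to Vikram's issue by representation.
The 2/15 is divided into 3 equal shares of 2/45 among Eshan, Chetan, Aarav.
Eshan predeceased; the 2/45 allotted to Eshan's branch passes to Eshan's issue by representation.
The 2/45 is divided into 4 equal shares of 1/90 among Tarun, Rajiv, Falguni, Omkar.
Tarun is living and takes 1/90.
Rajiv is living and takes 1/90.
Falguni is living and takes 1/90.
Omkar is living and takes 1/90.
Chetan is living and takes 2/45.
Aarav is living and takes 2/45.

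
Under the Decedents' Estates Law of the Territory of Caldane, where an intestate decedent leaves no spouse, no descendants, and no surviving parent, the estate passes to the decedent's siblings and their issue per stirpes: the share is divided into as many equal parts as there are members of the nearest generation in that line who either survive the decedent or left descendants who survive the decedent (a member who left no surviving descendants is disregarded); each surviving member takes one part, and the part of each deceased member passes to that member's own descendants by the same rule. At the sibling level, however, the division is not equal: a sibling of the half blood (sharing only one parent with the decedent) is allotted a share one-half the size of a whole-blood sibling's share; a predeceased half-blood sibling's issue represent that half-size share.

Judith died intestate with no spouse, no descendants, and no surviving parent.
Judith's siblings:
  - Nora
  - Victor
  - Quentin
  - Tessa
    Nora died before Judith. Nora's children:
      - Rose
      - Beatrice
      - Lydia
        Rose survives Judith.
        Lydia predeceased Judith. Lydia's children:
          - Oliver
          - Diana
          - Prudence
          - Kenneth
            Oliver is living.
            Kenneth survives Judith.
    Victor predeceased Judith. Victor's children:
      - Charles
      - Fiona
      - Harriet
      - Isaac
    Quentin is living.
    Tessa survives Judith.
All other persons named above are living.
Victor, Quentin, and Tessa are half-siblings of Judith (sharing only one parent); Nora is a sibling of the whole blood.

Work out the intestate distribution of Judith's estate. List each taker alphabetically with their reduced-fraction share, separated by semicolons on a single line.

No spouse, descendants, or parent survives, so the estate passes to Judith's siblings per stirpes.
Half-blood siblings count for one-half the weight of whole-blood siblings at the initial division.
Dividing 1 in proportion to weights (total weight 5/2): Nora (weight 1) → 2/5; Victor (weight 1/2) → 1/5; Quentin (weight 1/2) → 1/5; Tessa (weight 1/2) → 1/5.
Nora predeceased; the 2/5 allotted to Nora's branch passes to Nora's issue by representation.
The 2/5 is divided into 3 equal shares of 2/15 among Rose, Beatrice, Lydia.
Rose is living and takes 2/15.
Beatrice is living and takes 2/15.
Lydia predeceased; the 2/15 allotted to Lydia's branch passes to Lydia's issue by representation.
The 2/15 is divided into 4 equal shares of 1/30 among Oliver, Diana, Prudence, Kenneth.
Oliver is living and takes 1/30.
Diana is living and takes 1/30.
Prudence is living and takes 1/30.
Kenneth is living and takes 1/30.
Victor predeceased; the 1/5 allotted to Victor's branch passes to Victor's issue by representation.
The 1/5 is divided into 4 equal shares of 1/20 among Charles, Fiona, Harriet, Isaac.
Charles is living and takes 1/20.
Fiona is living and takes 1/20.
Harriet is living and takes 1/20.
Isaac is living and takes 1/20.
Quentin is living and takes 1/5.
Tessa is living and takes 1/5.

Beatrice 2/15; Charles 1/20; Diana 1/30; Fiona 1/20; Harriet 1/20; Isaac 1/20; Kenneth 1/30; Oliver 1/30; Prudence 1/30; Quentin 1/5; Rose 2/15; Tessa 1/5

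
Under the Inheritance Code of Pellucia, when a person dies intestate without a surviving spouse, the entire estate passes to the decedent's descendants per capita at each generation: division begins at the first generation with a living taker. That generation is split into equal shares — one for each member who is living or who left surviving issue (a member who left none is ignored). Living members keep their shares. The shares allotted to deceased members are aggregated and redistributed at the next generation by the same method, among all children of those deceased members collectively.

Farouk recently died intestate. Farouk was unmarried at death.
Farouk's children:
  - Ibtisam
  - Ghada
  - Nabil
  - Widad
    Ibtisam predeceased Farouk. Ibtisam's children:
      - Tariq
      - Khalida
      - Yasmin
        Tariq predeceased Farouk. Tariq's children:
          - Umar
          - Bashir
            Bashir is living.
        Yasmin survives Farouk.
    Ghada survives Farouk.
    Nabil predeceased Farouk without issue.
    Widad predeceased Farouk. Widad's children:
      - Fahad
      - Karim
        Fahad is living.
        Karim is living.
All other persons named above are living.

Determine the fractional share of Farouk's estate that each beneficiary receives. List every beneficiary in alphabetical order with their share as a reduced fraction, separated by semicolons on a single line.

Bashir 1/15; Fahad 2/15; Ghada 1/3; Karim 2/15; Khalida 2/15; Umar 1/15; Yasmin 2/15

There is no surviving spouse, so the entire estate passes to Farouk's descendants per capita at each generation.
At generation 1 (Ibtisam, Ghada, Widad) there are 3 shares of (1)/3 = 1/3 each.
Living: Ghada — each takes 1/3.
Deceased: Ibtisam and Widad. Their combined 2/3 is pooled and carried to generation 2.
At generation 2 (Tariq, Khalida, Yasmin, Fahad, Karim) there are 5 shares of (2/3)/5 = 2/15 each.
Living: Khalida, Yasmin, Fahad, and Karim — each takes 2/15.
Deceased: Tariq. That 2/15 share is carried to generation 3.
At generation 3 (Umar, Bashir) there are 2 shares of (2/15)/2 = 1/15 each.
Living: Umar and Bashir — each takes 1/15.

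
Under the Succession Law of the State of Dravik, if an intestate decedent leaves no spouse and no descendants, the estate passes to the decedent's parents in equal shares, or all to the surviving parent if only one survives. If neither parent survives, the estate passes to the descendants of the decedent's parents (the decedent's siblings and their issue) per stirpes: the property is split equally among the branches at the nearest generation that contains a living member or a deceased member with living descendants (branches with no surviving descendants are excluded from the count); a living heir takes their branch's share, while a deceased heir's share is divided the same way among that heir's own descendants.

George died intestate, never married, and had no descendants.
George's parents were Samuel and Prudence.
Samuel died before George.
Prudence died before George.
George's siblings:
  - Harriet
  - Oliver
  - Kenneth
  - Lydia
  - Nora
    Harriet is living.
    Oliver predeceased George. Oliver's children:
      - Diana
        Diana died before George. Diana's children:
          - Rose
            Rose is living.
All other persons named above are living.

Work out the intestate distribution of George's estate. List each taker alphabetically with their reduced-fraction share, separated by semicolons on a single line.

Harriet 1/5; Kenneth 1/5; Lydia 1/5; Nora 1/5; Rose 1/5

Neither parent survives and there are no descendants, so the estate passes to George's siblings and their issue per stirpes.
The estate is divided into 5 equal shares of 1/5 among Harriet, Oliver, Kenneth, Lydia, Nora.
Harriet is living and takes 1/5.
Oliver predeceased; the 1/5 allotted to Oliver's branch passes to Oliver's issue by representation.
Diana's line is the sole branch at this level, so the full 1/5 passes to Diana's issue by representation.
Rose is the sole taker at this level and receives the full 1/5.
Kenneth is living and takes 1/5.
Lydia is living and takes 1/5.
Nora is living and takes 1/5.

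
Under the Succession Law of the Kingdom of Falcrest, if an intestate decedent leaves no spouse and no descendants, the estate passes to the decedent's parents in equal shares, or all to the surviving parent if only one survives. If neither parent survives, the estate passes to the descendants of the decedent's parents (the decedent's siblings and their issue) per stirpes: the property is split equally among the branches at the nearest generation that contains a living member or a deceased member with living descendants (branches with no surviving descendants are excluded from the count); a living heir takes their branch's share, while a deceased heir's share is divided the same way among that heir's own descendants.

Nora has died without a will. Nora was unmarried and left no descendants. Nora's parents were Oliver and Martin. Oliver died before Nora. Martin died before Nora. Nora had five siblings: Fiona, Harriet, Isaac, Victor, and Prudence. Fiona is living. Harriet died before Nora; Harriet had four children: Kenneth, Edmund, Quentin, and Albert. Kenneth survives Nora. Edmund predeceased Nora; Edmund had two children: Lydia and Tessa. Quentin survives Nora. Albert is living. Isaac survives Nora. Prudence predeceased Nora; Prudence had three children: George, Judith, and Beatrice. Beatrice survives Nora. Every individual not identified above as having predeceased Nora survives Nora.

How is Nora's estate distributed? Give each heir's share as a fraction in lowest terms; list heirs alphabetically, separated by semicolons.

Albert 1/20; Beatrice 1/15; Fiona 1/5; George 1/15; Isaac 1/5; Judith 1/15; Kenneth 1/20; Lydia 1/40; Quentin 1/20; Tessa 1/40; Victor 1/5

Neither parent survives and there are no descendants, so the estate passes to Nora's siblings and their issue per stirpes.
The estate is divided into 5 equal shares of 1/5 among Fiona, Harriet, Isaac, Victor, Prudence.
Fiona is living and takes 1/5.
Harriet predeceased; the 1/5 allotted to Harriet's branch passes to Harriet's issue by representation.
The 1/5 is divided into 4 equal shares of 1/20 among Kenneth, Edmund, Quentin, Albert.
Kenneth is living and takes 1/20.
Edmund predeceased; the 1/20 allotted to Edmund's branch passes to Edmund's issue by representation.
The 1/20 is divided into 2 equal shares of 1/40 among Lydia, Tessa.
Lydia is living and takes 1/40.
Tessa is living and takes 1/40.
Quentin is living and takes 1/20.
Albert is living and takes 1/20.
Isaac is living and takes 1/5.
Victor is living and takes 1/5.
Prudence predeceased; the 1/5 allotted to Prudence's branch passes to Prudence's issue by representation.
The 1/5 is divided into 3 equal shares of 1/15 among George, Judith, Beatrice.
George is living and takes 1/15.
Judith is living and takes 1/15.
Beatrice is living and takes 1/15.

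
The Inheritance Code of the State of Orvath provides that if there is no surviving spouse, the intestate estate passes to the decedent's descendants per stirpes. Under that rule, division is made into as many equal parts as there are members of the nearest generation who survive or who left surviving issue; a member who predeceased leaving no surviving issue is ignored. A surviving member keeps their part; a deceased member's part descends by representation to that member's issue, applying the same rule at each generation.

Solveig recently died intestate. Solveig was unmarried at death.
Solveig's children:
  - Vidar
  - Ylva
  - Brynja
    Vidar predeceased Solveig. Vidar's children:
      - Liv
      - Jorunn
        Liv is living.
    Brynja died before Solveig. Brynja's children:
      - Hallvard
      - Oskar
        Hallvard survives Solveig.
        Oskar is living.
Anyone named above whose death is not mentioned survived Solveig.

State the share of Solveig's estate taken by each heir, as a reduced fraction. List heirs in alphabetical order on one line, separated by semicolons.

Hallvard 1/6; Jorunn 1/6; Liv 1/6; Oskar 1/6; Ylva 1/3

There is no surviving spouse, so the entire estate passes to Solveig's descendants per stirpes.
The estate is divided into 3 equal shares of 1/3 among Vidar, Ylva, Brynja.
Vidar predeceased; the 1/3 allotted to Vidar's branch passes to Vidar's issue by representation.
The 1/3 is divided into 2 equal shares of 1/6 among Liv, Jorunn.
Liv is living and takes 1/6.
Jorunn is living and takes 1/6.
Ylva is living and takes 1/3.
Brynja predeceased; the 1/3 allotted to Brynja's branch passes to Brynja's issue by representation.
The 1/3 is divided into 2 equal shares of 1/6 among Hallvard, Oskar.
Hallvard is living and takes 1/6.
Oskar is living and takes 1/6.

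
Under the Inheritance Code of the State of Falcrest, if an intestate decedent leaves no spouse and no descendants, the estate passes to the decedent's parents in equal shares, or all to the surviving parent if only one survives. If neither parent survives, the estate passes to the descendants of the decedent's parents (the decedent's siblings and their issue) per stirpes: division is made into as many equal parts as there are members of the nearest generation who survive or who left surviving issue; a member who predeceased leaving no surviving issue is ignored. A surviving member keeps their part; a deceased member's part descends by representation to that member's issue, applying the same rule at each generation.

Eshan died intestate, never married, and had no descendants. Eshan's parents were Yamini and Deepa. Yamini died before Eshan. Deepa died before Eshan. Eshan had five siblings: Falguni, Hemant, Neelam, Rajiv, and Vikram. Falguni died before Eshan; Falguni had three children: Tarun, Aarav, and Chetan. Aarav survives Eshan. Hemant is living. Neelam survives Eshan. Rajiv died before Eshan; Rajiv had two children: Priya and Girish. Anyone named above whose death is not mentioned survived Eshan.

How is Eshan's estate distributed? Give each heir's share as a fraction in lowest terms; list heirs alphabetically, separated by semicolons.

Aarav 1/15; Chetan 1/15; Girish 1/10; Hemant 1/5; Neelam 1/5; Priya 1/10; Tarun 1/15; Vikram 1/5

Neither parent survives and there are no descendants, so the estate passes to Eshan's siblings and their issue per stirpes.
The estate is divided into 5 equal shares of 1/5 among Falguni, Hemant, Neelam, Rajiv, Vikram.
Falguni predeceased; the 1/5 allotted to Falguni's branch passes to Falguni's issue by representation.
The 1/5 is divided into 3 equal shares of 1/15 among Tarun, Aarav, Chetan.
Tarun is living and takes 1/15.
Aarav is living and takes 1/15.
Chetan is living and takes 1/15.
Hemant is living and takes 1/5.
Neelam is living and takes 1/5.
Rajiv predeceased; the 1/5 allotted to Rajiv's branch passes to Rajiv's issue by representation.
The 1/5 is divided into 2 equal shares of 1/10 among Priya, Girish.
Priya is living and takes 1/10.
Girish is living and takes 1/10.
Vikram is living and takes 1/5.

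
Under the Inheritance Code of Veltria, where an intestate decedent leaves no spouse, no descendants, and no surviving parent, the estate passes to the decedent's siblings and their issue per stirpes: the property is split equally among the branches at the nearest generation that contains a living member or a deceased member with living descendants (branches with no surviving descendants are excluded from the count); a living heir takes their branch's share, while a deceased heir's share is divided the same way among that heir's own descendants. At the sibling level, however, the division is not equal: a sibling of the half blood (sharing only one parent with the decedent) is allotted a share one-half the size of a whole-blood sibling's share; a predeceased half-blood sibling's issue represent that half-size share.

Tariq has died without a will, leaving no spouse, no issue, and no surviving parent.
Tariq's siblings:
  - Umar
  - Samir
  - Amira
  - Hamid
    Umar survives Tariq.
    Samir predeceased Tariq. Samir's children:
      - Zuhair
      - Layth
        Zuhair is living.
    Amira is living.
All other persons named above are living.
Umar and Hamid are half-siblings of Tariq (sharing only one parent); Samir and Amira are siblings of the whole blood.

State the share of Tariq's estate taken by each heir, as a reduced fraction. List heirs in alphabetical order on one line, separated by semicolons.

Amira 1/3; Hamid 1/6; Layth 1/6; Umar 1/6; Zuhair 1/6

No spouse, descendants, or parent survives, so the estate passes to Tariq's siblings per stirpes.
Half-blood siblings count for one-half the weight of whole-blood siblings at the initial division.
Dividing 1 in proportion to weights (total weight 3): Umar (weight 1/2) → 1/6; Samir (weight 1) → 1/3; Amira (weight 1) → 1/3; Hamid (weight 1/2) → 1/6.
Umar is living and takes 1/6.
Samir predeceased; the 1/3 allotted to Samir's branch passes to Samir's issue by representation.
The 1/3 is divided into 2 equal shares of 1/6 among Zuhair, Layth.
Zuhair is living and takes 1/6.
Layth is living and takes 1/6.
Amira is living and takes 1/3.
Hamid is living and takes 1/6.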